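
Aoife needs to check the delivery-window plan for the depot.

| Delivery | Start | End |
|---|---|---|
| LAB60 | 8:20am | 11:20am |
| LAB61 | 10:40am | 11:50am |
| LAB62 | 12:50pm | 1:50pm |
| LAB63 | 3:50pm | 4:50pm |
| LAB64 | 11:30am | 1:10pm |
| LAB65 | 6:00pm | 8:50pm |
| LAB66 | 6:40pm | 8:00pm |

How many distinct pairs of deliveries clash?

4

Sorted by start: LAB60, LAB61, LAB64, LAB62, LAB63, LAB65, LAB66.
LAB61 starts before LAB60 ends → LAB60 and LAB61 overlap.
LAB64 starts after LAB60 ends — done with LAB60.
LAB64 starts before LAB61 ends → LAB61 and LAB64 overlap.
LAB62 starts after LAB61 ends — done with LAB61.
LAB62 starts before LAB64 ends → LAB64 and LAB62 overlap.
LAB63 starts after LAB64 ends — done with LAB64.
LAB63 starts after LAB62 ends — done with LAB62.
LAB65 starts after LAB63 ends — done with LAB63.
LAB66 starts before LAB65 ends → LAB65 and LAB66 overlap.
Overlapping pairs: LAB60 & LAB61, LAB61 & LAB64, LAB62 & LAB64, LAB65 & LAB66 — 4 in total.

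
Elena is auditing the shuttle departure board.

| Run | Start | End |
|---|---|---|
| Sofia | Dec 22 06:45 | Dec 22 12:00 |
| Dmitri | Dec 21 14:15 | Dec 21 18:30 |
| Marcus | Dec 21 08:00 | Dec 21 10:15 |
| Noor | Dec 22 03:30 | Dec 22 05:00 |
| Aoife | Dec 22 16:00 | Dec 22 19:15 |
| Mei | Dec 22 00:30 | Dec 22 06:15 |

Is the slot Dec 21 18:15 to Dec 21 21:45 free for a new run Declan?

No — it overlaps Dmitri

Marcus: ends Dec 21 10:15 at or before Declan starts Dec 21 18:15 → clear.
Dmitri: starts Dec 21 14:15 before Declan ends Dec 21 21:45, and ends Dec 21 18:30 after Declan starts Dec 21 18:15 → overlap.
Mei: starts Dec 22 00:30 at or after Declan ends Dec 21 21:45 → clear.
Noor: starts Dec 22 03:30 at or after Declan ends Dec 21 21:45 → clear.
Sofia: starts Dec 22 06:45 at or after Declan ends Dec 21 21:45 → clear.
Aoife: starts Dec 22 16:00 at or after Declan ends Dec 21 21:45 → clear.
Declan overlaps Dmitri.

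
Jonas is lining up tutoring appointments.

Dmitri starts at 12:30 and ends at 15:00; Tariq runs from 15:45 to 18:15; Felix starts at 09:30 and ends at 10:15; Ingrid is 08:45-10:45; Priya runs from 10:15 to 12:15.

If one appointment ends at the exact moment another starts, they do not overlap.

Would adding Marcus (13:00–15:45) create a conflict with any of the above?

Yes — it overlaps Dmitri

Ingrid: ends 10:45 at or before Marcus starts 13:00 → clear.
Felix: ends 10:15 at or before Marcus starts 13:00 → clear.
Priya: ends 12:15 at or before Marcus starts 13:00 → clear.
Dmitri: starts 12:30 before Marcus ends 15:45, and ends 15:00 after Marcus starts 13:00 → overlap.
Tariq: starts 15:45 at or after Marcus ends 15:45 → clear.
Marcus overlaps Dmitri.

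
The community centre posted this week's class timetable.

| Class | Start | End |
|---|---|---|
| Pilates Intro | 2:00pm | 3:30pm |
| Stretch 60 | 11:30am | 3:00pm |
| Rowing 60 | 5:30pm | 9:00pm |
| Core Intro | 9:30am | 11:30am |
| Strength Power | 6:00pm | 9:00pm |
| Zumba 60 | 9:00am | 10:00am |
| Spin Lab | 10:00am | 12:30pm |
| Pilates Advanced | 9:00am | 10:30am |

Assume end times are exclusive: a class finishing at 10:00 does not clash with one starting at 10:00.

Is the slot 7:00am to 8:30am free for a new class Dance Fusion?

Yes — the slot is free

Zumba 60: starts 9:00am at or after Dance Fusion ends 8:30am → clear.
Pilates Advanced: starts 9:00am at or after Dance Fusion ends 8:30am → clear.
Core Intro: starts 9:30am at or after Dance Fusion ends 8:30am → clear.
Spin Lab: starts 10:00am at or after Dance Fusion ends 8:30am → clear.
Stretch 60: starts 11:30am at or after Dance Fusion ends 8:30am → clear.
Pilates Intro: starts 2:00pm at or after Dance Fusion ends 8:30am → clear.
Rowing 60: starts 5:30pm at or after Dance Fusion ends 8:30am → clear.
Strength Power: starts 6:00pm at or after Dance Fusion ends 8:30am → clear.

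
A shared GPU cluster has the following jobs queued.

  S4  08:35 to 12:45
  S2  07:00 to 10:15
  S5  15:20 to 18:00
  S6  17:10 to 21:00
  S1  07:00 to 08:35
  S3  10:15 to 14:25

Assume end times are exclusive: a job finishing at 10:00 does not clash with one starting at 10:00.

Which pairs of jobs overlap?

Sorted by start: S1, S2, S4, S3, S5, S6.
S2 starts before S1 ends → S1 and S2 overlap.
S4 starts exactly when S1 ends (back-to-back, no overlap); S1 is clear from here.
S4 starts before S2 ends → S2 and S4 overlap.
S3 starts exactly when S2 ends (back-to-back, no overlap); S2 is clear from here.
S3 starts before S4 ends → S4 and S3 overlap.
S5 starts after S4 ends; S4 is clear from here.
S5 starts after S3 ends; S3 is clear from here.
S6 starts before S5 ends → S5 and S6 overlap.

S1 & S2, S2 & S4, S3 & S4, S5 & S6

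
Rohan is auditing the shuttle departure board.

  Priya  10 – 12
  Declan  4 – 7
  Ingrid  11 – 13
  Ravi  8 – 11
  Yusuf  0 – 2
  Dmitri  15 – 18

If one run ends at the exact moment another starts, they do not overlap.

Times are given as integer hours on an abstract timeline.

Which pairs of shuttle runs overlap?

Ingrid & Priya, Priya & Ravi

Sorted by start: Yusuf, Declan, Ravi, Priya, Ingrid, Dmitri.
Declan starts after Yusuf ends — done with Yusuf.
Ravi starts after Declan ends — done with Declan.
Priya starts before Ravi ends → Ravi and Priya overlap.
Ingrid starts exactly when Ravi ends (back-to-back, no overlap) — done with Ravi.
Ingrid starts before Priya ends → Priya and Ingrid overlap.
Dmitri starts after Priya ends.
Dmitri starts after Ingrid ends.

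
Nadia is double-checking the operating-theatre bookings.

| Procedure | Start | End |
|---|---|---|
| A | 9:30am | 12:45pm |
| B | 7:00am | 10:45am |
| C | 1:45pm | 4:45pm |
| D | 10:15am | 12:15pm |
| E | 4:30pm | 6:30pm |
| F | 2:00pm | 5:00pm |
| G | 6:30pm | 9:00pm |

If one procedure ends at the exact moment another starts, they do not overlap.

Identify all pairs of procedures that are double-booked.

A & B, A & D, B & D, C & E, C & F, E & F

Two intervals overlap when each starts before the other ends.
Sorted by start: B, A, D, C, F, E, G.
A starts before B ends → B and A overlap.
D starts before B ends → B and D overlap.
C starts after B ends, so nothing later overlaps B either.
D starts before A ends → A and D overlap.
C starts after A ends, so nothing later overlaps A either.
C starts after D ends, so nothing later overlaps D either.
F starts before C ends → C and F overlap.
E starts before C ends → C and E overlap.
G starts after C ends.
E starts before F ends → F and E overlap.
G starts after F ends.
G starts exactly when E ends (back-to-back, no overlap).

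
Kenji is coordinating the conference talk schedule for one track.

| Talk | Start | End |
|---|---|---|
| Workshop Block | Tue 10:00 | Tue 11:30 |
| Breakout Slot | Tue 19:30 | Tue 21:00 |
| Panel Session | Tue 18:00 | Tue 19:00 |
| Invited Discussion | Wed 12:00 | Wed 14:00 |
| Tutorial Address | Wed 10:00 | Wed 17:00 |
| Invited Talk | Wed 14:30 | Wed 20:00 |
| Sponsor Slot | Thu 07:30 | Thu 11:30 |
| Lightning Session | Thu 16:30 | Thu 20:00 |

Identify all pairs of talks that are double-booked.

Invited Discussion & Tutorial Address, Invited Talk & Tutorial Address

Check each pair: they overlap iff neither finishes before the other starts.
Sorted by start: Workshop Block, Panel Session, Breakout Slot, Tutorial Address, Invited Discussion, Invited Talk, Sponsor Slot, Lightning Session.
Panel Session starts after Workshop Block ends, so nothing later overlaps Workshop Block either.
Breakout Slot starts after Panel Session ends, so nothing later overlaps Panel Session either.
Tutorial Address starts after Breakout Slot ends, so nothing later overlaps Breakout Slot either.
Invited Discussion starts before Tutorial Address ends → Tutorial Address and Invited Discussion overlap.
Invited Talk starts before Tutorial Address ends → Tutorial Address and Invited Talk overlap.
Sponsor Slot starts after Tutorial Address ends, so nothing later overlaps Tutorial Address either.
Invited Talk starts after Invited Discussion ends, so nothing later overlaps Invited Discussion either.
Sponsor Slot starts after Invited Talk ends, so nothing later overlaps Invited Talk either.
Lightning Session starts after Sponsor Slot ends.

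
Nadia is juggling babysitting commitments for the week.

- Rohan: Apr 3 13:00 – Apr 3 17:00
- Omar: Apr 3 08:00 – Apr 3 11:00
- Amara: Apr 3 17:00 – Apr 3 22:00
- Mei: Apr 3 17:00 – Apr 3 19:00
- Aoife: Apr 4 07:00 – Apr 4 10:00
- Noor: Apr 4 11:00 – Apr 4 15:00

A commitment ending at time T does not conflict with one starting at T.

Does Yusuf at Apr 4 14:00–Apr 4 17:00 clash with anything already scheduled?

Yes — it overlaps Noor

Omar: ends Apr 3 11:00 at or before Yusuf starts Apr 4 14:00 → clear.
Rohan: ends Apr 3 17:00 at or before Yusuf starts Apr 4 14:00 → clear.
Amara: ends Apr 3 22:00 at or before Yusuf starts Apr 4 14:00 → clear.
Mei: ends Apr 3 19:00 at or before Yusuf starts Apr 4 14:00 → clear.
Aoife: ends Apr 4 10:00 at or before Yusuf starts Apr 4 14:00 → clear.
Noor: starts Apr 4 11:00 before Yusuf ends Apr 4 17:00, and ends Apr 4 15:00 after Yusuf starts Apr 4 14:00 → overlap.
Yusuf overlaps Noor.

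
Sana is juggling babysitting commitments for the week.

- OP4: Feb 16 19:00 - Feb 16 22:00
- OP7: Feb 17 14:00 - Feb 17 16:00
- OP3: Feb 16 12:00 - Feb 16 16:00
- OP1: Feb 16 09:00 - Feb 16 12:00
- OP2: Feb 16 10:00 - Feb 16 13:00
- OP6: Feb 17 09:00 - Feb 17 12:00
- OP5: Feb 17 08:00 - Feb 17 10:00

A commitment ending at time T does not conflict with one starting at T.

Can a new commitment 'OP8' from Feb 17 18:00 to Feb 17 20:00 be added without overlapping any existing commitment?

OP1: ends Feb 16 12:00 at or before OP8 starts Feb 17 18:00 → clear.
OP2: ends Feb 16 13:00 at or before OP8 starts Feb 17 18:00 → clear.
OP3: ends Feb 16 16:00 at or before OP8 starts Feb 17 18:00 → clear.
OP4: ends Feb 16 22:00 at or before OP8 starts Feb 17 18:00 → clear.
OP5: ends Feb 17 10:00 at or before OP8 starts Feb 17 18:00 → clear.
OP6: ends Feb 17 12:00 at or before OP8 starts Feb 17 18:00 → clear.
OP7: ends Feb 17 16:00 at or before OP8 starts Feb 17 18:00 → clear.

Yes — the slot is free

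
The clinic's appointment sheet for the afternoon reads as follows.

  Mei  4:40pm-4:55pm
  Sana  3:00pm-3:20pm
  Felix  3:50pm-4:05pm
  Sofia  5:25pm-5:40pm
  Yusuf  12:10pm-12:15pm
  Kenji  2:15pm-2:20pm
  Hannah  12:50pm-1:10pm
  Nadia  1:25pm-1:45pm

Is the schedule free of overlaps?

Sorted by start: Yusuf, Hannah, Nadia, Kenji, Sana, Felix, Mei, Sofia.
Hannah starts after Yusuf ends — done with Yusuf.
Nadia starts after Hannah ends — done with Hannah.
Kenji starts after Nadia ends — done with Nadia.
Sana starts after Kenji ends — done with Kenji.
Felix starts after Sana ends — done with Sana.
Mei starts after Felix ends — done with Felix.
Sofia starts after Mei ends.
Every pair is clear; the schedule has no overlaps.

Yes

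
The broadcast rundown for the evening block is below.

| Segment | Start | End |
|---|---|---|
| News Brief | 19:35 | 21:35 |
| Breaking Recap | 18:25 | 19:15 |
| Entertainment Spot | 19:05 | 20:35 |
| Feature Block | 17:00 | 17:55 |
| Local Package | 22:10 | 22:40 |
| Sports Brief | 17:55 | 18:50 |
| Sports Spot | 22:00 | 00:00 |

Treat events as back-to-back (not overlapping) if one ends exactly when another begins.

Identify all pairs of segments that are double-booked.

Breaking Recap & Entertainment Spot, Breaking Recap & Sports Brief, Entertainment Spot & News Brief, Local Package & Sports Spot

Sorted by start: Feature Block, Sports Brief, Breaking Recap, Entertainment Spot, News Brief, Sports Spot, Local Package.
Sports Brief starts exactly when Feature Block ends (back-to-back, no overlap), so nothing later overlaps Feature Block either.
Breaking Recap starts before Sports Brief ends → Sports Brief and Breaking Recap overlap.
Entertainment Spot starts after Sports Brief ends, so nothing later overlaps Sports Brief either.
Entertainment Spot starts before Breaking Recap ends → Breaking Recap and Entertainment Spot overlap.
News Brief starts after Breaking Recap ends, so nothing later overlaps Breaking Recap either.
News Brief starts before Entertainment Spot ends → Entertainment Spot and News Brief overlap.
Sports Spot starts after Entertainment Spot ends, so nothing later overlaps Entertainment Spot either.
Sports Spot starts after News Brief ends, so nothing later overlaps News Brief either.
Local Package starts before Sports Spot ends → Sports Spot and Local Package overlap.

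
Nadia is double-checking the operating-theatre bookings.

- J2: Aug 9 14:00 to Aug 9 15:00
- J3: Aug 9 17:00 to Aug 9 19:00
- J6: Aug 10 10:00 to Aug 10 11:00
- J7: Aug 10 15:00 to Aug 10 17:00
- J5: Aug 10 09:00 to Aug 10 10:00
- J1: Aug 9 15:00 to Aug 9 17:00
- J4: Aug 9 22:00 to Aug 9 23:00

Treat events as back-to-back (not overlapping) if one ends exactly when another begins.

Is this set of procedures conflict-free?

Yes

Sorted by start: J2, J1, J3, J4, J5, J6, J7.
J1 starts exactly when J2 ends (back-to-back, no overlap), so J2 has no further overlaps.
J3 starts exactly when J1 ends (back-to-back, no overlap), so J1 has no further overlaps.
J4 starts after J3 ends, so J3 has no further overlaps.
J5 starts after J4 ends, so J4 has no further overlaps.
J6 starts exactly when J5 ends (back-to-back, no overlap), so J5 has no further overlaps.
J7 starts after J6 ends.
Every pair is clear; the schedule has no overlaps.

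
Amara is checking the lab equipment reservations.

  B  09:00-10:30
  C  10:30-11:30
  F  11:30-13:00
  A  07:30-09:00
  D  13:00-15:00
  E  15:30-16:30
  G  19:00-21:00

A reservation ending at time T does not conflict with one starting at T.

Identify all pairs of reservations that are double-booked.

Sorted by start: A, B, C, F, D, E, G.
B starts exactly when A ends (back-to-back, no overlap), so nothing later overlaps A either.
C starts exactly when B ends (back-to-back, no overlap), so nothing later overlaps B either.
F starts exactly when C ends (back-to-back, no overlap), so nothing later overlaps C either.
D starts exactly when F ends (back-to-back, no overlap), so nothing later overlaps F either.
E starts after D ends, so nothing later overlaps D either.
G starts after E ends.

no conflicts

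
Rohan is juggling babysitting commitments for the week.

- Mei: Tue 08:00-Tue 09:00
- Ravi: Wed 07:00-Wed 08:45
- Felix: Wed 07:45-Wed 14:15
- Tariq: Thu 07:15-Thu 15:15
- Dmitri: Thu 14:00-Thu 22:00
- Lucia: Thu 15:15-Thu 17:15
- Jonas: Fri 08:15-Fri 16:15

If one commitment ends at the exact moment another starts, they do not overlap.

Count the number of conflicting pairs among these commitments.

Two intervals overlap when each starts before the other ends.
Sorted by start: Mei, Ravi, Felix, Tariq, Dmitri, Lucia, Jonas.
Ravi starts after Mei ends, so nothing later overlaps Mei either.
Felix starts before Ravi ends → Ravi and Felix overlap.
Tariq starts after Ravi ends, so nothing later overlaps Ravi either.
Tariq starts after Felix ends, so nothing later overlaps Felix either.
Dmitri starts before Tariq ends → Tariq and Dmitri overlap.
Lucia starts exactly when Tariq ends (back-to-back, no overlap), so nothing later overlaps Tariq either.
Lucia starts before Dmitri ends → Dmitri and Lucia overlap.
Jonas starts after Dmitri ends.
Jonas starts after Lucia ends.
Overlapping pairs: Dmitri & Lucia, Dmitri & Tariq, Felix & Ravi — 3 in total.

3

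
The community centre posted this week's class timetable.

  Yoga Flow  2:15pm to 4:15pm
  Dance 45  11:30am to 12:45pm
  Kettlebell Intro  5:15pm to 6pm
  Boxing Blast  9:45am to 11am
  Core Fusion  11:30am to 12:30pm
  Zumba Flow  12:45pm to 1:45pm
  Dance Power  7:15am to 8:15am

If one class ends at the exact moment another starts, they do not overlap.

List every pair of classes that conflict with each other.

Sorted by start: Dance Power, Boxing Blast, Dance 45, Core Fusion, Zumba Flow, Yoga Flow, Kettlebell Intro.
Boxing Blast starts after Dance Power ends, so nothing later overlaps Dance Power either.
Dance 45 starts after Boxing Blast ends, so nothing later overlaps Boxing Blast either.
Core Fusion starts before Dance 45 ends → Dance 45 and Core Fusion overlap.
Zumba Flow starts exactly when Dance 45 ends (back-to-back, no overlap), so nothing later overlaps Dance 45 either.
Zumba Flow starts after Core Fusion ends, so nothing later overlaps Core Fusion either.
Yoga Flow starts after Zumba Flow ends, so nothing later overlaps Zumba Flow either.
Kettlebell Intro starts after Yoga Flow ends.

Core Fusion & Dance 45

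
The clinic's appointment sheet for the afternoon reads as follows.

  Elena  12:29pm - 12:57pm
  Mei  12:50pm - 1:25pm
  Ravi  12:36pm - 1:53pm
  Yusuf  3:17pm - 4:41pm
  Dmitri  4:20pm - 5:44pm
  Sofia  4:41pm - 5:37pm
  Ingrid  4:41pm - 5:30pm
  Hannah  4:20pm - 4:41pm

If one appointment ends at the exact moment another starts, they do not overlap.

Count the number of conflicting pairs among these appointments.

9

Check each pair: they overlap iff neither finishes before the other starts.
Sorted by start: Elena, Ravi, Mei, Yusuf, Dmitri, Hannah, Sofia, Ingrid.
Ravi starts before Elena ends → Elena and Ravi overlap.
Mei starts before Elena ends → Elena and Mei overlap.
Yusuf starts after Elena ends, so Elena has no further overlaps.
Mei starts before Ravi ends → Ravi and Mei overlap.
Yusuf starts after Ravi ends, so Ravi has no further overlaps.
Yusuf starts after Mei ends, so Mei has no further overlaps.
Dmitri starts before Yusuf ends → Yusuf and Dmitri overlap.
Hannah starts before Yusuf ends → Yusuf and Hannah overlap.
Sofia starts exactly when Yusuf ends (back-to-back, no overlap), so Yusuf has no further overlaps.
Hannah starts before Dmitri ends → Dmitri and Hannah overlap.
Sofia starts before Dmitri ends → Dmitri and Sofia overlap.
Ingrid starts before Dmitri ends → Dmitri and Ingrid overlap.
Sofia starts exactly when Hannah ends (back-to-back, no overlap), so Hannah has no further overlaps.
Ingrid starts before Sofia ends → Sofia and Ingrid overlap.
Overlapping pairs: Dmitri & Hannah, Dmitri & Ingrid, Dmitri & Sofia, Dmitri & Yusuf, Elena & Mei, Elena & Ravi, Hannah & Yusuf, Ingrid & Sofia, Mei & Ravi — 9 in total.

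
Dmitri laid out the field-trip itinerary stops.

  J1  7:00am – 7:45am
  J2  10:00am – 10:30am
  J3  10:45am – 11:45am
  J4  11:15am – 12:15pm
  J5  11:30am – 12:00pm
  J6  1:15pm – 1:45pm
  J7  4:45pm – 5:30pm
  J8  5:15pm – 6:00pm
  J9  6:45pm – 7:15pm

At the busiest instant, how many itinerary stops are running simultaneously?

Walk through starts and ends in time order (an end at T is processed before a start at T):
7:00am start J1 → 1
7:45am end J1 → 0
10:00am start J2 → 1
10:30am end J2 → 0
10:45am start J3 → 1
11:15am start J4 → 2
11:30am start J5 → 3
11:45am end J3 → 2
12:00pm end J5 → 1
12:15pm end J4 → 0
1:15pm start J6 → 1
1:45pm end J6 → 0
4:45pm start J7 → 1
5:15pm start J8 → 2
5:30pm end J7 → 1
6:00pm end J8 → 0
6:45pm start J9 → 1
7:15pm end J9 → 0
Peak is 3, at 11:30am (J3, J4, J5).

3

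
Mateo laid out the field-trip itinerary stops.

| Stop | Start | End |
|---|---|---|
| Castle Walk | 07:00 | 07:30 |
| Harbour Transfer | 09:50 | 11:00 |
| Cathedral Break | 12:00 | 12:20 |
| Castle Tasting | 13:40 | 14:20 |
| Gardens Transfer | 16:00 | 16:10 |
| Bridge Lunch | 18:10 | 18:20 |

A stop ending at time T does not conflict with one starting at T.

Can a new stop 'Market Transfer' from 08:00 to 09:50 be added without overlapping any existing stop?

Yes — the slot is free

Castle Walk: ends 07:30 at or before Market Transfer starts 08:00 → clear.
Harbour Transfer: starts 09:50 at or after Market Transfer ends 09:50 → clear.
Cathedral Break: starts 12:00 at or after Market Transfer ends 09:50 → clear.
Castle Tasting: starts 13:40 at or after Market Transfer ends 09:50 → clear.
Gardens Transfer: starts 16:00 at or after Market Transfer ends 09:50 → clear.
Bridge Lunch: starts 18:10 at or after Market Transfer ends 09:50 → clear.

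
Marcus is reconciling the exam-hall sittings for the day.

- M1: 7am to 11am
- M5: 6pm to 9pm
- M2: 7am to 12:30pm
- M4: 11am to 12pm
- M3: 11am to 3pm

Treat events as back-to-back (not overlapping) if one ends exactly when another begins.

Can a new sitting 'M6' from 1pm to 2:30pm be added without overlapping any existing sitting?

No — it overlaps M3

M1: ends 11am at or before M6 starts 1pm → clear.
M2: ends 12:30pm at or before M6 starts 1pm → clear.
M3: starts 11am before M6 ends 2:30pm, and ends 3pm after M6 starts 1pm → overlap.
M4: ends 12pm at or before M6 starts 1pm → clear.
M5: starts 6pm at or after M6 ends 2:30pm → clear.
M6 overlaps M3.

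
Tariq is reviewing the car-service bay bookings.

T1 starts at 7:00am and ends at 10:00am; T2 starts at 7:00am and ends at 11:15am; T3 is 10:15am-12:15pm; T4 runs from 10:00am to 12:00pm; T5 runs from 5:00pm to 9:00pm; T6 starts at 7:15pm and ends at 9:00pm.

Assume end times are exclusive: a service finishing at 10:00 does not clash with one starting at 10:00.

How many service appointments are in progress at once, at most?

3

Sweep the timeline, counting +1 at each start and −1 at each end (ends before starts at a tie):
7:00am start T1 → 1
7:00am start T2 → 2
10:00am end T1 → 1
10:00am start T4 → 2
10:15am start T3 → 3
11:15am end T2 → 2
12:00pm end T4 → 1
12:15pm end T3 → 0
5:00pm start T5 → 1
7:15pm start T6 → 2
9:00pm end T5 → 1
9:00pm end T6 → 0
Peak is 3, at 10:15am (T2, T3, T4).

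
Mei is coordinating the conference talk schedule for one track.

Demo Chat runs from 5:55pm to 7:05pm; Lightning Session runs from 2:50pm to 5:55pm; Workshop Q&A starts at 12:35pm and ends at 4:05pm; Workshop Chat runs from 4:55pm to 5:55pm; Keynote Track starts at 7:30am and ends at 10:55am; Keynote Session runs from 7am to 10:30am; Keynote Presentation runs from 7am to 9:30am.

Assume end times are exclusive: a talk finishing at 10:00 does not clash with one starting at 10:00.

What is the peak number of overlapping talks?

Walk through starts and ends in time order (an end at T is processed before a start at T):
7am start Keynote Presentation → 1
7am start Keynote Session → 2
7:30am start Keynote Track → 3
9:30am end Keynote Presentation → 2
10:30am end Keynote Session → 1
10:55am end Keynote Track → 0
12:35pm start Workshop Q&A → 1
2:50pm start Lightning Session → 2
4:05pm end Workshop Q&A → 1
4:55pm start Workshop Chat → 2
5:55pm end Lightning Session → 1
5:55pm end Workshop Chat → 0
5:55pm start Demo Chat → 1
7:05pm end Demo Chat → 0
Peak is 3, at 7:30am (Keynote Presentation, Keynote Session, Keynote Track).

3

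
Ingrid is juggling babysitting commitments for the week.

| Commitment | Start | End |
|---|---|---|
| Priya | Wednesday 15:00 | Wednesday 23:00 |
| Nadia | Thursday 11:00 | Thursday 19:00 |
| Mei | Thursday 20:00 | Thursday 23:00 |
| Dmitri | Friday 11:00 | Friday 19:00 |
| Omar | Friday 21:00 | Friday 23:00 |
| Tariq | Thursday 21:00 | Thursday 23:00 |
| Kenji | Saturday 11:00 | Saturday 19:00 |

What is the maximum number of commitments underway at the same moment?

Sort all start/end points and keep a running count:
Wednesday 15:00 start Priya → 1
Wednesday 23:00 end Priya → 0
Thursday 11:00 start Nadia → 1
Thursday 19:00 end Nadia → 0
Thursday 20:00 start Mei → 1
Thursday 21:00 start Tariq → 2
Thursday 23:00 end Mei → 1
Thursday 23:00 end Tariq → 0
Friday 11:00 start Dmitri → 1
Friday 19:00 end Dmitri → 0
Friday 21:00 start Omar → 1
Friday 23:00 end Omar → 0
Saturday 11:00 start Kenji → 1
Saturday 19:00 end Kenji → 0
Peak is 2, at Thursday 21:00 (Mei, Tariq).

2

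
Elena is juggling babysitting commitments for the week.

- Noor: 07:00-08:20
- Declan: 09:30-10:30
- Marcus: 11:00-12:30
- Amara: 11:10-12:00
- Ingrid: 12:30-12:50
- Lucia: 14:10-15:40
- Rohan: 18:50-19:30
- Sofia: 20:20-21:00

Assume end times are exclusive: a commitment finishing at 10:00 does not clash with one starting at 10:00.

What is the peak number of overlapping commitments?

2

Walk through starts and ends in time order (an end at T is processed before a start at T):
07:00 start Noor → 1
08:20 end Noor → 0
09:30 start Declan → 1
10:30 end Declan → 0
11:00 start Marcus → 1
11:10 start Amara → 2
12:00 end Amara → 1
12:30 end Marcus → 0
12:30 start Ingrid → 1
12:50 end Ingrid → 0
14:10 start Lucia → 1
15:40 end Lucia → 0
18:50 start Rohan → 1
19:30 end Rohan → 0
20:20 start Sofia → 1
21:00 end Sofia → 0
Peak is 2, at 11:10 (Amara, Marcus).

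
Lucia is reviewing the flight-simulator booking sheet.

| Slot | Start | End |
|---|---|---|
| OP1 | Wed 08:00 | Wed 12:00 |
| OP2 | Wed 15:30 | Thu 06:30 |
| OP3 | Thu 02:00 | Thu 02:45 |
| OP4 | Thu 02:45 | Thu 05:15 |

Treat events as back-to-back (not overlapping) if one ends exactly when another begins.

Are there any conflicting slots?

Check each pair: they overlap iff neither finishes before the other starts.
Sorted by start: OP1, OP2, OP3, OP4.
OP2 starts after OP1 ends — done with OP1.
OP3 starts before OP2 ends → OP2 and OP3 overlap.
That's a conflict, so the schedule is not conflict-free.

Yes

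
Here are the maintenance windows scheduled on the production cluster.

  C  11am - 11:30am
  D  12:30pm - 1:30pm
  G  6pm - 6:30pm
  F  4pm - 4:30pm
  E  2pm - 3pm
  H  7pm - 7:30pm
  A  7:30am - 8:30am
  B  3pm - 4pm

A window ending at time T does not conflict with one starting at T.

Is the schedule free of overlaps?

Yes

Two intervals overlap when each starts before the other ends.
Sorted by start: A, C, D, E, B, F, G, H.
C starts after A ends; A is clear from here.
D starts after C ends; C is clear from here.
E starts after D ends; D is clear from here.
B starts exactly when E ends (back-to-back, no overlap); E is clear from here.
F starts exactly when B ends (back-to-back, no overlap); B is clear from here.
G starts after F ends; F is clear from here.
H starts after G ends.
Every pair is clear; the schedule has no overlaps.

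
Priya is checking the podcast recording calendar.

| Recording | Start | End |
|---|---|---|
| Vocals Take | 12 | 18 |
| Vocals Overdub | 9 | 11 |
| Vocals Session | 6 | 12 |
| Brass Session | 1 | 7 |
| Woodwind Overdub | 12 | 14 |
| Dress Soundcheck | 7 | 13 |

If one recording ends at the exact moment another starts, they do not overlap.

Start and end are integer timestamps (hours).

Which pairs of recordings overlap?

Brass Session & Vocals Session, Dress Soundcheck & Vocals Overdub, Dress Soundcheck & Vocals Session, Dress Soundcheck & Vocals Take, Dress Soundcheck & Woodwind Overdub, Vocals Overdub & Vocals Session, Vocals Take & Woodwind Overdub

Sorted by start: Brass Session, Vocals Session, Dress Soundcheck, Vocals Overdub, Woodwind Overdub, Vocals Take.
Vocals Session starts before Brass Session ends → Brass Session and Vocals Session overlap.
Dress Soundcheck starts exactly when Brass Session ends (back-to-back, no overlap) — done with Brass Session.
Dress Soundcheck starts before Vocals Session ends → Vocals Session and Dress Soundcheck overlap.
Vocals Overdub starts before Vocals Session ends → Vocals Session and Vocals Overdub overlap.
Woodwind Overdub starts exactly when Vocals Session ends (back-to-back, no overlap) — done with Vocals Session.
Vocals Overdub starts before Dress Soundcheck ends → Dress Soundcheck and Vocals Overdub overlap.
Woodwind Overdub starts before Dress Soundcheck ends → Dress Soundcheck and Woodwind Overdub overlap.
Vocals Take starts before Dress Soundcheck ends → Dress Soundcheck and Vocals Take overlap.
Woodwind Overdub starts after Vocals Overdub ends — done with Vocals Overdub.
Vocals Take starts before Woodwind Overdub ends → Woodwind Overdub and Vocals Take overlap.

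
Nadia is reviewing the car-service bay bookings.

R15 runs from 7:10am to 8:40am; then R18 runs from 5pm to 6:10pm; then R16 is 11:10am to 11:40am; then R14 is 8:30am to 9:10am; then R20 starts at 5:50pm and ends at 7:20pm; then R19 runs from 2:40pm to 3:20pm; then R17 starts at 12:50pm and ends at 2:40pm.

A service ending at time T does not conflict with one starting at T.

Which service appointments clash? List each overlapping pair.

R14 & R15, R18 & R20

Two intervals overlap when each starts before the other ends.
Sorted by start: R15, R14, R16, R17, R19, R18, R20.
R14 starts before R15 ends → R15 and R14 overlap.
R16 starts after R15 ends; R15 is clear from here.
R16 starts after R14 ends; R14 is clear from here.
R17 starts after R16 ends; R16 is clear from here.
R19 starts exactly when R17 ends (back-to-back, no overlap); R17 is clear from here.
R18 starts after R19 ends; R19 is clear from here.
R20 starts before R18 ends → R18 and R20 overlap.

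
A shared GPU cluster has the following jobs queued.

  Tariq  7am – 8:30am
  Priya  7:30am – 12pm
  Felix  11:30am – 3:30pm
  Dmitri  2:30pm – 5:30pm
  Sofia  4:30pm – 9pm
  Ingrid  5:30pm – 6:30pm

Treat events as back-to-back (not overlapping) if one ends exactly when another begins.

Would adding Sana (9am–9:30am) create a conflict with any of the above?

Yes — it overlaps Priya

Tariq: ends 8:30am at or before Sana starts 9am → clear.
Priya: starts 7:30am before Sana ends 9:30am, and ends 12pm after Sana starts 9am → overlap.
Felix: starts 11:30am at or after Sana ends 9:30am → clear.
Dmitri: starts 2:30pm at or after Sana ends 9:30am → clear.
Sofia: starts 4:30pm at or after Sana ends 9:30am → clear.
Ingrid: starts 5:30pm at or after Sana ends 9:30am → clear.
Sana overlaps Priya.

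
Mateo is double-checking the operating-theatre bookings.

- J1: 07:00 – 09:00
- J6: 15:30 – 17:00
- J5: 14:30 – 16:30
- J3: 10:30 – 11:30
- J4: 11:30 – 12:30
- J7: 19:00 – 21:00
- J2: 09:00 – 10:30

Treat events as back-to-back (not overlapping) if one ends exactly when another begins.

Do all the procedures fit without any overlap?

No

Sorted by start: J1, J2, J3, J4, J5, J6, J7.
J2 starts exactly when J1 ends (back-to-back, no overlap) — done with J1.
J3 starts exactly when J2 ends (back-to-back, no overlap) — done with J2.
J4 starts exactly when J3 ends (back-to-back, no overlap) — done with J3.
J5 starts after J4 ends — done with J4.
J6 starts before J5 ends → J5 and J6 overlap.
That's a conflict, so the schedule is not conflict-free.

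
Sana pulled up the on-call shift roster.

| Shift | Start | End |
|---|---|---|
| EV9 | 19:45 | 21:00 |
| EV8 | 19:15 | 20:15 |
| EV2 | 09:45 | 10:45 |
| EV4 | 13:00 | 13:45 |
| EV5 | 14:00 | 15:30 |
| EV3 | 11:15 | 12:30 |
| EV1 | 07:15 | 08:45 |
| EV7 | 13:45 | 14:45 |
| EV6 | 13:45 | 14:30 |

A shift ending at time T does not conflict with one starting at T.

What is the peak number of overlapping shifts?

3

Walk through starts and ends in time order (an end at T is processed before a start at T):
07:15 start EV1 → 1
08:45 end EV1 → 0
09:45 start EV2 → 1
10:45 end EV2 → 0
11:15 start EV3 → 1
12:30 end EV3 → 0
13:00 start EV4 → 1
13:45 end EV4 → 0
13:45 start EV6 → 1
13:45 start EV7 → 2
14:00 start EV5 → 3
14:30 end EV6 → 2
14:45 end EV7 → 1
15:30 end EV5 → 0
19:15 start EV8 → 1
19:45 start EV9 → 2
20:15 end EV8 → 1
21:00 end EV9 → 0
Peak is 3, at 14:00 (EV5, EV6, EV7).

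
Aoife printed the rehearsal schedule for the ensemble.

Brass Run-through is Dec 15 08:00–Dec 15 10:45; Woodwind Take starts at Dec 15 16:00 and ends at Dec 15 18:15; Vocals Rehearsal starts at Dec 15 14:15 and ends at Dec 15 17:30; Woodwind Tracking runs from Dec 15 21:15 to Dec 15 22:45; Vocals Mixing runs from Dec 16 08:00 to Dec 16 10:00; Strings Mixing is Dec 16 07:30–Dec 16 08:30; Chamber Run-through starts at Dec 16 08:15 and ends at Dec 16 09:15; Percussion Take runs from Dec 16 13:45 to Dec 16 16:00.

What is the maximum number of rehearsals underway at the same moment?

3

Walk through starts and ends in time order (an end at T is processed before a start at T):
Dec 15 08:00 start Brass Run-through → 1
Dec 15 10:45 end Brass Run-through → 0
Dec 15 14:15 start Vocals Rehearsal → 1
Dec 15 16:00 start Woodwind Take → 2
Dec 15 17:30 end Vocals Rehearsal → 1
Dec 15 18:15 end Woodwind Take → 0
Dec 15 21:15 start Woodwind Tracking → 1
Dec 15 22:45 end Woodwind Tracking → 0
Dec 16 07:30 start Strings Mixing → 1
Dec 16 08:00 start Vocals Mixing → 2
Dec 16 08:15 start Chamber Run-through → 3
Dec 16 08:30 end Strings Mixing → 2
Dec 16 09:15 end Chamber Run-through → 1
Dec 16 10:00 end Vocals Mixing → 0
Dec 16 13:45 start Percussion Take → 1
Dec 16 16:00 end Percussion Take → 0
Peak is 3, at Dec 16 08:15 (Chamber Run-through, Strings Mixing, Vocals Mixing).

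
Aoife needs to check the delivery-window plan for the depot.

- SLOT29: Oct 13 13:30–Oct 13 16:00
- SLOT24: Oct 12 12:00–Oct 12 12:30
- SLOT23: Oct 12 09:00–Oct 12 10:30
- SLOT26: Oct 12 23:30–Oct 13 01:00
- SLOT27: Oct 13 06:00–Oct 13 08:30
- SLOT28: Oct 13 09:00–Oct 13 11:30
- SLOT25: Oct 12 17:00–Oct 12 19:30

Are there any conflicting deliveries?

Check each pair: they overlap iff neither finishes before the other starts.
Sorted by start: SLOT23, SLOT24, SLOT25, SLOT26, SLOT27, SLOT28, SLOT29.
SLOT24 starts after SLOT23 ends, so nothing later overlaps SLOT23 either.
SLOT25 starts after SLOT24 ends, so nothing later overlaps SLOT24 either.
SLOT26 starts after SLOT25 ends, so nothing later overlaps SLOT25 either.
SLOT27 starts after SLOT26 ends, so nothing later overlaps SLOT26 either.
SLOT28 starts after SLOT27 ends, so nothing later overlaps SLOT27 either.
SLOT29 starts after SLOT28 ends.
Every pair is clear; the schedule has no overlaps.

No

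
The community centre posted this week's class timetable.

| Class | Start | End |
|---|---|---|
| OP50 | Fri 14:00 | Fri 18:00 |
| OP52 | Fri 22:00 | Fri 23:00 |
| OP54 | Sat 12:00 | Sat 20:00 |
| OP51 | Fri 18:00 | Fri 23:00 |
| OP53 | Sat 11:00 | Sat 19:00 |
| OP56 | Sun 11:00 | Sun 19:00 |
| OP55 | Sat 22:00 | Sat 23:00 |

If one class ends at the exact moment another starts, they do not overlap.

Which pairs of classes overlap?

OP51 & OP52, OP53 & OP54

Sorted by start: OP50, OP51, OP52, OP53, OP54, OP55, OP56.
OP51 starts exactly when OP50 ends (back-to-back, no overlap), so nothing later overlaps OP50 either.
OP52 starts before OP51 ends → OP51 and OP52 overlap.
OP53 starts after OP51 ends, so nothing later overlaps OP51 either.
OP53 starts after OP52 ends, so nothing later overlaps OP52 either.
OP54 starts before OP53 ends → OP53 and OP54 overlap.
OP55 starts after OP53 ends, so nothing later overlaps OP53 either.
OP55 starts after OP54 ends, so nothing later overlaps OP54 either.
OP56 starts after OP55 ends.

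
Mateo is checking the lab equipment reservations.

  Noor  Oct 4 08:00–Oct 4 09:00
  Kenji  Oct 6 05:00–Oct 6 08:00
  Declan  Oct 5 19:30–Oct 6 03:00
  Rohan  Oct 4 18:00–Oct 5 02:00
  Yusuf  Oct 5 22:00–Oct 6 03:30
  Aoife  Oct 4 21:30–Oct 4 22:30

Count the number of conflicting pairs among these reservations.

2

Sorted by start: Noor, Rohan, Aoife, Declan, Yusuf, Kenji.
Rohan starts after Noor ends, so Noor has no further overlaps.
Aoife starts before Rohan ends → Rohan and Aoife overlap.
Declan starts after Rohan ends, so Rohan has no further overlaps.
Declan starts after Aoife ends, so Aoife has no further overlaps.
Yusuf starts before Declan ends → Declan and Yusuf overlap.
Kenji starts after Declan ends.
Kenji starts after Yusuf ends.
Overlapping pairs: Aoife & Rohan, Declan & Yusuf — 2 in total.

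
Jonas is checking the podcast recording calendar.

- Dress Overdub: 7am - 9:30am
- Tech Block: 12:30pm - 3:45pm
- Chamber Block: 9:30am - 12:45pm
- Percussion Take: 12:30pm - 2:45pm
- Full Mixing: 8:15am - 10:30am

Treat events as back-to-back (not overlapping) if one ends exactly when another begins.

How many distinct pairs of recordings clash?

5

Sorted by start: Dress Overdub, Full Mixing, Chamber Block, Percussion Take, Tech Block.
Full Mixing starts before Dress Overdub ends → Dress Overdub and Full Mixing overlap.
Chamber Block starts exactly when Dress Overdub ends (back-to-back, no overlap), so nothing later overlaps Dress Overdub either.
Chamber Block starts before Full Mixing ends → Full Mixing and Chamber Block overlap.
Percussion Take starts after Full Mixing ends, so nothing later overlaps Full Mixing either.
Percussion Take starts before Chamber Block ends → Chamber Block and Percussion Take overlap.
Tech Block starts before Chamber Block ends → Chamber Block and Tech Block overlap.
Tech Block starts before Percussion Take ends → Percussion Take and Tech Block overlap.
Overlapping pairs: Chamber Block & Full Mixing, Chamber Block & Percussion Take, Chamber Block & Tech Block, Dress Overdub & Full Mixing, Percussion Take & Tech Block — 5 in total.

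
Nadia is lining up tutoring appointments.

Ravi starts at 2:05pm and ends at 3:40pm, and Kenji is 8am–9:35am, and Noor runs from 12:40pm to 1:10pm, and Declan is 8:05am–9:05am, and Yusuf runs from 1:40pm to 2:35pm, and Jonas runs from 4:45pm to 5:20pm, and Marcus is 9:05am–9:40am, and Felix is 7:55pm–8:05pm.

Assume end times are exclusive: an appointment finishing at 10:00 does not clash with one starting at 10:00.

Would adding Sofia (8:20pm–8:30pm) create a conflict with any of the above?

No — it doesn't clash with anything

Kenji: ends 9:35am at or before Sofia starts 8:20pm → clear.
Declan: ends 9:05am at or before Sofia starts 8:20pm → clear.
Marcus: ends 9:40am at or before Sofia starts 8:20pm → clear.
Noor: ends 1:10pm at or before Sofia starts 8:20pm → clear.
Yusuf: ends 2:35pm at or before Sofia starts 8:20pm → clear.
Ravi: ends 3:40pm at or before Sofia starts 8:20pm → clear.
Jonas: ends 5:20pm at or before Sofia starts 8:20pm → clear.
Felix: ends 8:05pm at or before Sofia starts 8:20pm → clear.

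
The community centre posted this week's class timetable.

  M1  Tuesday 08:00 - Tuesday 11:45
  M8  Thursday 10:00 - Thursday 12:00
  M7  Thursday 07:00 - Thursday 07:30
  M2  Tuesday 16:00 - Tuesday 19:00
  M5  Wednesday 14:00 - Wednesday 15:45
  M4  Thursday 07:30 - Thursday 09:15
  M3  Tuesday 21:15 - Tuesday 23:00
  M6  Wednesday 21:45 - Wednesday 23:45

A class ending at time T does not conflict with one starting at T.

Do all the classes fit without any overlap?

Yes

Check each pair: they overlap iff neither finishes before the other starts.
Sorted by start: M1, M2, M3, M5, M6, M7, M4, M8.
M2 starts after M1 ends; M1 is clear from here.
M3 starts after M2 ends; M2 is clear from here.
M5 starts after M3 ends; M3 is clear from here.
M6 starts after M5 ends; M5 is clear from here.
M7 starts after M6 ends; M6 is clear from here.
M4 starts exactly when M7 ends (back-to-back, no overlap); M7 is clear from here.
M8 starts after M4 ends.
Every pair is clear; the schedule has no overlaps.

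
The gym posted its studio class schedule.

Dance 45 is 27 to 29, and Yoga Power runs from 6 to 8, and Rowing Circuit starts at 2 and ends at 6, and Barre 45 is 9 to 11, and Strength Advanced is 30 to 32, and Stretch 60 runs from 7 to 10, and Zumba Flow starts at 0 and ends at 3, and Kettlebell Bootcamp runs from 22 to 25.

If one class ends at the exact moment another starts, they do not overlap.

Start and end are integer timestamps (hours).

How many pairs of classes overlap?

3

Sorted by start: Zumba Flow, Rowing Circuit, Yoga Power, Stretch 60, Barre 45, Kettlebell Bootcamp, Dance 45, Strength Advanced.
Rowing Circuit starts before Zumba Flow ends → Zumba Flow and Rowing Circuit overlap.
Yoga Power starts after Zumba Flow ends, so Zumba Flow has no further overlaps.
Yoga Power starts exactly when Rowing Circuit ends (back-to-back, no overlap), so Rowing Circuit has no further overlaps.
Stretch 60 starts before Yoga Power ends → Yoga Power and Stretch 60 overlap.
Barre 45 starts after Yoga Power ends, so Yoga Power has no further overlaps.
Barre 45 starts before Stretch 60 ends → Stretch 60 and Barre 45 overlap.
Kettlebell Bootcamp starts after Stretch 60 ends, so Stretch 60 has no further overlaps.
Kettlebell Bootcamp starts after Barre 45 ends, so Barre 45 has no further overlaps.
Dance 45 starts after Kettlebell Bootcamp ends, so Kettlebell Bootcamp has no further overlaps.
Strength Advanced starts after Dance 45 ends.
Overlapping pairs: Barre 45 & Stretch 60, Rowing Circuit & Zumba Flow, Stretch 60 & Yoga Power — 3 in total.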